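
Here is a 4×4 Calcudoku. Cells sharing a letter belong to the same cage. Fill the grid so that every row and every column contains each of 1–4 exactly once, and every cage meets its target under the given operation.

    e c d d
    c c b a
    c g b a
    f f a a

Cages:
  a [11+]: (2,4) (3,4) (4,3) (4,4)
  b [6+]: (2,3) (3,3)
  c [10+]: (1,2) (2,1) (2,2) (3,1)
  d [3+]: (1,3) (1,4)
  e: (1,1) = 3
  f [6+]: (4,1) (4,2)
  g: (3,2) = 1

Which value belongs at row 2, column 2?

3

Cage e is given, so (1,1) = 3.
Cage g is given, which forces (3,2) = 1.
The 4 cells of cage c must have sum 10, leaving (2,1) = 1.
The 4 cells of cage c must have sum 10; hence (2,2) = 3.
Row 1 needs a 4, and only (1,2) is open for it.
The 4 cells of cage c must have sum 10; hence (3,1) = 2.
Row 3 now contains 2, which forces (3,3) = 4.
4 is placed in row 3, so (3,4) = 3.
The two cells of cage f must have sum 6, leaving (4,1) = 4.
Column 2 already has 4; hence (4,2) = 2.
Row 4 now contains 2, leaving (4,3) = 3.
4 is placed in row 4, leaving (4,4) = 1.
The two cells of cage d must have sum 3, leaving (1,3) = 1.
Column 4 now contains 1; hence (1,4) = 2.
Column 3 now contains 4, so (2,3) = 2.
The 4 cells of cage a must have sum 11; hence (2,4) = 4.
Filled in: 3 4 1 2 / 1 3 2 4 / 2 1 4 3 / 4 2 3 1.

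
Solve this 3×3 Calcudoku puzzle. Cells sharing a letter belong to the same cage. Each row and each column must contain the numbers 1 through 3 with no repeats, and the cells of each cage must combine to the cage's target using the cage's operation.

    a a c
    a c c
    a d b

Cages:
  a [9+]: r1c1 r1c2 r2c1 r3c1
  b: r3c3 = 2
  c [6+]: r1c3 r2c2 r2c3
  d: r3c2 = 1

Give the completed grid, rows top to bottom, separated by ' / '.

Cage a needs sum 9, which forces r1c2 = 3.
D is a freebie, so r3c2 = 1.
Cage b is given, leaving r3c3 = 2.
2 is placed in column 3, so r1c3 = 1.
Column 2 already has 1, so r2c2 = 2.
Cage c has sum 6; hence r2c3 = 3.
Row 3 now contains 2, leaving r3c1 = 3.
1 is placed in row 1, so r1c1 = 2.
2 is placed in row 2; hence r2c1 = 1.

2 3 1 / 1 2 3 / 3 1 2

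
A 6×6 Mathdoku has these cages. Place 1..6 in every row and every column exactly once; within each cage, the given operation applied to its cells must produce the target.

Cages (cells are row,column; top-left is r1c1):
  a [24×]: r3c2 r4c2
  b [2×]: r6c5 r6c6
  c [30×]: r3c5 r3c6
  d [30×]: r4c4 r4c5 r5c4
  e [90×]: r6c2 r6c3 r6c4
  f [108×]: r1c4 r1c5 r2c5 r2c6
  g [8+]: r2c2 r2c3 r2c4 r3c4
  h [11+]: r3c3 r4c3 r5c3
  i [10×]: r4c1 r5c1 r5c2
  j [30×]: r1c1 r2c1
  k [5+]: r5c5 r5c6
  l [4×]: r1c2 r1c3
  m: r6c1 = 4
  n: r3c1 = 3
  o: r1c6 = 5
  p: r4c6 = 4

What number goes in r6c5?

1

Cage o is a single given cell, which forces r1c6 = 5.
Cage n is a single given cell; hence r3c1 = 3.
Column 6 now contains 5, so r3c6 = 6.
P is a freebie; hence r4c6 = 4.
Cage m is given; hence r6c1 = 4.
5 is placed in row 1; hence r1c1 = 6.
Cage j needs two cells with product 30, leaving r2c1 = 5.
6 is placed in row 3, which forces r3c2 = 4.
6 is placed in row 3, which forces r3c5 = 5.
4 is placed in row 4; hence r4c2 = 6.
Column 2 now contains 4, leaving r1c2 = 1.
The two cells of cage l must have product 4, so r1c3 = 4.
Cage f has product 108, leaving r2c5 = 6.
Cage f needs product 108, so r2c6 = 3.
Cage h needs sum 11, leaving r3c3 = 2.
Row 3 now contains 2, leaving r3c4 = 1.
Cage i has product 10, which forces r5c2 = 5.
4 is placed in column 3, leaving r5c3 = 6.
Column 2 already has 5, so r6c2 = 3.
Row 6 now contains 3, which forces r6c3 = 5.
Row 6 now contains 5; hence r6c4 = 6.
Row 2 already has 3, leaving r2c2 = 2.
Column 3 now contains 2; hence r2c3 = 1.
Cage g has sum 8, so r2c4 = 4.
Column 3 now contains 5, so r4c3 = 3.
The 3 cells of cage d must have product 30, which forces r4c4 = 5.
3 is placed in row 4, leaving r4c5 = 2.
2 is placed in column 5; hence r6c5 = 1.
1 is placed in row 6, which forces r6c6 = 2.
Cage f needs product 108, so r1c4 = 2.
2 is placed in column 5, so r1c5 = 3.
Row 4 now contains 2, so r4c1 = 1.
The 3 cells of cage i must have product 10, so r5c1 = 2.
The 3 cells of cage d must have product 30, leaving r5c4 = 3.
Cage k needs two cells with sum 5, which forces r5c5 = 4.
Column 6 already has 2, which forces r5c6 = 1.
Filled in: 6 1 4 2 3 5 / 5 2 1 4 6 3 / 3 4 2 1 5 6 / 1 6 3 5 2 4 / 2 5 6 3 4 1 / 4 3 5 6 1 2.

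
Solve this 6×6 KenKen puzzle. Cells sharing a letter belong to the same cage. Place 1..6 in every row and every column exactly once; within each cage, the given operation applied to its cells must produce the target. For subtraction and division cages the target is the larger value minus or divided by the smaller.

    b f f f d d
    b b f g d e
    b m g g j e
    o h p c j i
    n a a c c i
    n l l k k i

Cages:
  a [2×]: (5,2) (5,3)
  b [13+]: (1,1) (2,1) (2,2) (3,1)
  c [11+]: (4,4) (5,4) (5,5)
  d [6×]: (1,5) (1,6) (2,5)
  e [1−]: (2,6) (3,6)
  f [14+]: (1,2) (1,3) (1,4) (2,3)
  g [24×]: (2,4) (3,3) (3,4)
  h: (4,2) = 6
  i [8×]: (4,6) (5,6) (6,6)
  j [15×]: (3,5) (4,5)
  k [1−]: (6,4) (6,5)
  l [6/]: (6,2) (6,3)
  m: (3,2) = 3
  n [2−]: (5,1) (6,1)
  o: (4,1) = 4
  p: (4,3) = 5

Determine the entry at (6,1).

3

Cage m is a single given cell, which forces (3,2) = 3.
Row 3 now contains 3, so (3,5) = 5.
Cage o is given, leaving (4,1) = 4.
Cage h is a single given cell, leaving (4,2) = 6.
Cage p is given; hence (4,3) = 5.
5 is placed in column 5, which forces (4,5) = 3.
Column 2 now contains 6; hence (6,2) = 1.
Row 6 already has 1, so (6,3) = 6.
1 is placed in column 2, leaving (5,2) = 2.
Cage a's pair has product 2; hence (5,3) = 1.
Row 5 already has 1, which forces (5,6) = 4.
Column 6 now contains 4; hence (6,6) = 2.
Cage e's pair has difference 1, so (2,6) = 5.
The two cells of cage e must have difference 1; hence (3,6) = 6.
The 3 cells of cage c must have sum 11; hence (4,4) = 2.
Column 6 now contains 2, so (4,6) = 1.
Cage c has sum 11, so (5,4) = 3.
Row 5 already has 4, leaving (5,5) = 6.
Column 4 now contains 3, which forces (6,4) = 5.
Row 6 already has 2, leaving (6,5) = 4.
Cage f has sum 14, which forces (1,2) = 5.
Column 4 already has 5, which forces (1,4) = 4.
Column 6 already has 1, which forces (1,6) = 3.
Row 2 now contains 5, which forces (2,2) = 4.
Cage g needs product 24; hence (2,4) = 6.
The 3 cells of cage g must have product 24; hence (3,3) = 4.
Cage g has product 24, so (3,4) = 1.
3 is placed in row 5, which forces (5,1) = 5.
Row 6 now contains 5, which forces (6,1) = 3.
The 4 cells of cage b must have sum 13; hence (1,1) = 6.
3 is placed in row 1, leaving (1,3) = 2.
Row 1 now contains 2, so (1,5) = 1.
Cage b has sum 13, which forces (2,1) = 1.
Cage f has sum 14; hence (2,3) = 3.
Column 5 already has 1, so (2,5) = 2.
Row 3 already has 1, leaving (3,1) = 2.
Filled in: 6 5 2 4 1 3 / 1 4 3 6 2 5 / 2 3 4 1 5 6 / 4 6 5 2 3 1 / 5 2 1 3 6 4 / 3 1 6 5 4 2.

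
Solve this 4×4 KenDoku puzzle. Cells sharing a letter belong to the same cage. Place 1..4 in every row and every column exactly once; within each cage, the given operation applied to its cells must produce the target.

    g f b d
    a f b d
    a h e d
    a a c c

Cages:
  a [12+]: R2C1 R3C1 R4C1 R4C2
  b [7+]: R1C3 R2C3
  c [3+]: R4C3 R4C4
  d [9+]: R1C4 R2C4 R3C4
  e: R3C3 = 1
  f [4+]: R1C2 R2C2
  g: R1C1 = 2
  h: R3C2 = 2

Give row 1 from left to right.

Cage g is a single given cell; hence R1C1 = 2.
H is a freebie, leaving R3C2 = 2.
Cage e is a single given cell, which forces R3C3 = 1.
Column 3 now contains 1, so R4C3 = 2.
2 is placed in row 4, leaving R4C4 = 1.
Cage a has sum 12, which forces R2C1 = 1.
Row 2 already has 1; hence R2C2 = 3.
3 is placed in row 2, which forces R2C3 = 4.
Cage d needs sum 9, leaving R2C4 = 2.
The 4 cells of cage a must have sum 12, which forces R3C1 = 4.
Row 3 already has 4, so R3C4 = 3.
Cage a has sum 12, so R4C1 = 3.
Cage a has sum 12, leaving R4C2 = 4.
Column 2 now contains 3; hence R1C2 = 1.
Column 3 now contains 4, leaving R1C3 = 3.
Column 4 now contains 3, so R1C4 = 4.
Completed grid: 2 1 3 4 / 1 3 4 2 / 4 2 1 3 / 3 4 2 1.

2 1 3 4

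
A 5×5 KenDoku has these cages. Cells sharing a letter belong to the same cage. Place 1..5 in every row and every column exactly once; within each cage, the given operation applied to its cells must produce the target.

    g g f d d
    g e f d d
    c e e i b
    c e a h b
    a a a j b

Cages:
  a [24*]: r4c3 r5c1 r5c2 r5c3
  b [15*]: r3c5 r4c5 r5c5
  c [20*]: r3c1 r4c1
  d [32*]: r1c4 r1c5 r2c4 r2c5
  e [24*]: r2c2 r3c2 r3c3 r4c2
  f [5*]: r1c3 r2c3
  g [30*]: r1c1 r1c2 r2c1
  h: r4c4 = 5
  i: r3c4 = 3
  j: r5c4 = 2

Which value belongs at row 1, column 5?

Cage i is given; hence r3c4 = 3.
Cage h is given; hence r4c4 = 5.
Cage j is a single given cell, which forces r5c4 = 2.
Cage c needs two cells with product 20, which forces r3c1 = 5.
Row 3 already has 5, leaving r3c5 = 1.
Row 4 now contains 5; hence r4c1 = 4.
The 4 cells of cage a must have product 24; hence r4c3 = 2.
Column 5 now contains 1, leaving r4c5 = 3.
Column 5 now contains 3, so r5c5 = 5.
The 3 cells of cage g must have product 30, so r1c2 = 5.
Row 1 now contains 5, so r1c3 = 1.
Row 1 already has 1, so r1c4 = 4.
4 is placed in row 1, leaving r1c5 = 2.
Cage e has product 24; hence r2c2 = 3.
1 is placed in column 3, which forces r2c3 = 5.
Column 4 already has 4, leaving r2c4 = 1.
Column 5 now contains 2; hence r2c5 = 4.
Cage e needs product 24; hence r3c2 = 2.
2 is placed in column 3; hence r3c3 = 4.
Row 4 now contains 3, which forces r4c2 = 1.
Column 2 already has 1; hence r5c2 = 4.
4 is placed in column 3, leaving r5c3 = 3.
Row 1 now contains 2, so r1c1 = 3.
Row 2 now contains 3, leaving r2c1 = 2.
Row 5 now contains 3, which forces r5c1 = 1.
The full grid is 3 5 1 4 2 / 2 3 5 1 4 / 5 2 4 3 1 / 4 1 2 5 3 / 1 4 3 2 5.

2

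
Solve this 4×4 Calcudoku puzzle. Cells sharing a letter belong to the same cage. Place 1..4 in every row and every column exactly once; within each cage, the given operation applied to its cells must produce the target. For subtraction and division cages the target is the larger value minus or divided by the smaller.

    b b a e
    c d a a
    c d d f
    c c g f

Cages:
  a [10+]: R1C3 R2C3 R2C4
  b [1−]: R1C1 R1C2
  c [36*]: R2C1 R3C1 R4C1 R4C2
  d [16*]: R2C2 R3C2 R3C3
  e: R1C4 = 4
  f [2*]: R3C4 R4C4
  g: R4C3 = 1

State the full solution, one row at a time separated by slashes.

E is a freebie, leaving R1C4 = 4.
Column 4 now contains 4, which forces R2C4 = 3.
The 4 cells of cage c must have product 36, leaving R4C2 = 3.
G is a freebie, leaving R4C3 = 1.
Row 4 already has 1; hence R4C4 = 2.
4 is placed in row 1; hence R1C3 = 3.
Cage c has product 36, leaving R2C1 = 1.
The 3 cells of cage a must have sum 10, which forces R2C3 = 4.
Cage c needs product 36; hence R3C1 = 3.
Column 3 already has 4, leaving R3C3 = 2.
Column 4 now contains 2, so R3C4 = 1.
Row 4 already has 1; hence R4C1 = 4.
Column 1 already has 1, which forces R1C1 = 2.
The two cells of cage b must have difference 1, which forces R1C2 = 1.
Row 2 now contains 4, so R2C2 = 2.
Row 3 already has 1, which forces R3C2 = 4.

2 1 3 4 / 1 2 4 3 / 3 4 2 1 / 4 3 1 2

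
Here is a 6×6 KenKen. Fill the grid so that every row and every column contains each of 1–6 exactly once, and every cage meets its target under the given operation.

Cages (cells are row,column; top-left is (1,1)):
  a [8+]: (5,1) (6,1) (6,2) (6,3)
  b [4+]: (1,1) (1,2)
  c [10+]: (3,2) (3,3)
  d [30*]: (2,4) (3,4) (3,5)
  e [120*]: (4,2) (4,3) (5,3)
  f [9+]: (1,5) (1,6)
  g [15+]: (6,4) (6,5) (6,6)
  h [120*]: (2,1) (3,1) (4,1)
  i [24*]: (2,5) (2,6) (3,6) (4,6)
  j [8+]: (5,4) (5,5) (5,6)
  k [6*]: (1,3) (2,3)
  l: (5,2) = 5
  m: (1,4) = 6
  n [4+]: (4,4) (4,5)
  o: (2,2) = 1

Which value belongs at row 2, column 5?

2

Cage m is a single given cell, so (1,4) = 6.
Cage o is a single given cell, which forces (2,2) = 1.
Cage l is given, leaving (5,2) = 5.
Cage b's pair has sum 4, which forces (1,1) = 1.
Column 2 now contains 1, leaving (1,2) = 3.
3 is placed in row 1, so (1,3) = 2.
Cage e has product 120; hence (4,3) = 5.
Column 1 now contains 1, leaving (5,1) = 2.
Cage k's pair has product 6; hence (2,3) = 3.
The 4 cells of cage a must have sum 8, so (6,1) = 3.
Cage a needs sum 8; hence (6,2) = 2.
Cage a needs sum 8, so (6,3) = 1.
In row 4, 2 can only go at (4,6), so (4,6) = 2.
Cage i has product 24, so (2,5) = 2.
Cage i needs product 24, so (2,6) = 6.
Cage i needs product 24; hence (3,6) = 1.
2 is placed in row 2, leaving (2,4) = 5.
Cage d needs product 30, leaving (3,4) = 2.
Cage d has product 30, so (3,5) = 3.
Column 5 already has 3; hence (4,5) = 1.
Column 5 already has 1, leaving (5,5) = 4.
Row 5 already has 4; hence (5,6) = 3.
Column 4 already has 5, which forces (6,4) = 4.
Cage g needs sum 15, which forces (6,5) = 6.
Row 6 now contains 4; hence (6,6) = 5.
Column 5 already has 4, which forces (1,5) = 5.
5 is placed in column 6; hence (1,6) = 4.
5 is placed in row 2, leaving (2,1) = 4.
Cage h needs product 120, leaving (3,1) = 5.
Cage h has product 120, leaving (4,1) = 6.
Cage e has product 120; hence (4,2) = 4.
1 is placed in row 4, leaving (4,4) = 3.
Row 5 already has 4, so (5,3) = 6.
3 is placed in row 5, so (5,4) = 1.
Column 2 already has 4; hence (3,2) = 6.
6 is placed in column 3; hence (3,3) = 4.
Completed grid: 1 3 2 6 5 4 / 4 1 3 5 2 6 / 5 6 4 2 3 1 / 6 4 5 3 1 2 / 2 5 6 1 4 3 / 3 2 1 4 6 5.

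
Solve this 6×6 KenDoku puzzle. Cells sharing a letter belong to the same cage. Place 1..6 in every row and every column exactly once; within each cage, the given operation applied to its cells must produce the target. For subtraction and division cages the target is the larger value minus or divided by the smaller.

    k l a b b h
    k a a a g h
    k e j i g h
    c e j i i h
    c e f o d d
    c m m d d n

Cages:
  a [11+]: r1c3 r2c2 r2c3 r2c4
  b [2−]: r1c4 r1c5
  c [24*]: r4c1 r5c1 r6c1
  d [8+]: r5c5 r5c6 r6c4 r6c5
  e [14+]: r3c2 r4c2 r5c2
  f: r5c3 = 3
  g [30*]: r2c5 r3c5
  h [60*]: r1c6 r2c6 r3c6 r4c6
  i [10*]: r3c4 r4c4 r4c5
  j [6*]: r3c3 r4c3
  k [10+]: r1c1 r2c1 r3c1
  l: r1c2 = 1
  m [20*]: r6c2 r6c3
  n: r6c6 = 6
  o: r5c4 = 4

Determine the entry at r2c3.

4

Cage l is a single given cell, so r1c2 = 1.
Cage f is a single given cell, which forces r5c3 = 3.
O is a freebie; hence r5c4 = 4.
Cage n is given, which forces r6c6 = 6.
Row 5 needs a 5, and only r5c2 is open for it.
Column 2 already has 5, which forces r6c2 = 4.
Cage m's pair has product 20, so r6c3 = 5.
The 4 cells of cage a must have sum 11, which forces r1c3 = 2.
Cage c has product 24; hence r4c1 = 4.
Row 3 needs a 4, and only r3c6 is open for it.
In row 1, 4 can only go at r1c5, so r1c5 = 4.
Cage b's pair has difference 2, leaving r1c4 = 6.
Row 2 needs a 4, and only r2c3 is open for it.
The only place for 6 in row 5 is r5c1.
Cage c has product 24, leaving r6c1 = 1.
The only place for 1 in row 2 is r2c6.
The 4 cells of cage d must have sum 8; hence r5c5 = 1.
1 is placed in column 6, which forces r5c6 = 2.
In row 2, 6 can only go at r2c5, so r2c5 = 6.
6 is placed in column 5, leaving r3c5 = 5.
5 is placed in column 5, so r4c5 = 2.
Column 5 now contains 2; hence r6c5 = 3.
Cage i has product 10, which forces r3c4 = 1.
Cage i has product 10, which forces r4c4 = 5.
Row 4 now contains 5; hence r4c6 = 3.
Row 6 already has 3, which forces r6c4 = 2.
3 is placed in column 6, leaving r1c6 = 5.
The 4 cells of cage a must have sum 11, which forces r2c2 = 2.
2 is placed in column 4, which forces r2c4 = 3.
The 3 cells of cage e must have sum 14; hence r3c2 = 3.
Row 3 now contains 1; hence r3c3 = 6.
Row 4 now contains 3, leaving r4c2 = 6.
Cage j's pair has product 6, leaving r4c3 = 1.
Row 1 now contains 5; hence r1c1 = 3.
3 is placed in row 2, leaving r2c1 = 5.
3 is placed in row 3, leaving r3c1 = 2.
Completed grid: 3 1 2 6 4 5 / 5 2 4 3 6 1 / 2 3 6 1 5 4 / 4 6 1 5 2 3 / 6 5 3 4 1 2 / 1 4 5 2 3 6.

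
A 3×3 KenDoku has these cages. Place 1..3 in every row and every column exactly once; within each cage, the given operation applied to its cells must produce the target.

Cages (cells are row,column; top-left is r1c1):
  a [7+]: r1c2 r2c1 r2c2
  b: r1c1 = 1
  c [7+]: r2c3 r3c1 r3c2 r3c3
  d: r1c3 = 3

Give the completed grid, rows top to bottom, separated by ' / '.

1 2 3 / 2 3 1 / 3 1 2

Cage b is a single given cell, which forces r1c1 = 1.
D is a freebie, which forces r1c3 = 3.
Cage c needs sum 7; hence r2c3 = 1.
3 is placed in column 3, which forces r3c3 = 2.
Row 1 already has 3, so r1c2 = 2.
Cage a has sum 7; hence r2c1 = 2.
Row 2 already has 1; hence r2c2 = 3.
Row 3 now contains 2, leaving r3c1 = 3.
Cage c has sum 7; hence r3c2 = 1.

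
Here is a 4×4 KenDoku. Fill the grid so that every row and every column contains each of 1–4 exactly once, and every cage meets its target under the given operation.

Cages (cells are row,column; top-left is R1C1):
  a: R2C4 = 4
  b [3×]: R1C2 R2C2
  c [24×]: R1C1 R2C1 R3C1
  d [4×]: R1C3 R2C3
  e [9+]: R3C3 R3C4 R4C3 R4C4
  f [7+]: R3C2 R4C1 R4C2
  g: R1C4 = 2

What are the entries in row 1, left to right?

Cage g is given, leaving R1C4 = 2.
A is a freebie, which forces R2C4 = 4.
Cage d's pair has product 4, which forces R1C3 = 4.
Row 2 now contains 4, so R2C3 = 1.
Row 1 already has 4; hence R1C1 = 3.
Cage b's pair has product 3, so R1C2 = 1.
The 3 cells of cage c must have product 24, which forces R2C1 = 2.
1 is placed in row 2; hence R2C2 = 3.
Cage c needs product 24; hence R3C1 = 4.
Row 3 now contains 4, which forces R3C2 = 2.
Row 3 now contains 2, which forces R3C3 = 3.
3 is placed in row 3; hence R3C4 = 1.
Column 1 already has 4, so R4C1 = 1.
Column 2 now contains 2, so R4C2 = 4.
Column 3 now contains 3, which forces R4C3 = 2.
1 is placed in column 4, leaving R4C4 = 3.
The full grid is 3 1 4 2 / 2 3 1 4 / 4 2 3 1 / 1 4 2 3.

3 1 4 2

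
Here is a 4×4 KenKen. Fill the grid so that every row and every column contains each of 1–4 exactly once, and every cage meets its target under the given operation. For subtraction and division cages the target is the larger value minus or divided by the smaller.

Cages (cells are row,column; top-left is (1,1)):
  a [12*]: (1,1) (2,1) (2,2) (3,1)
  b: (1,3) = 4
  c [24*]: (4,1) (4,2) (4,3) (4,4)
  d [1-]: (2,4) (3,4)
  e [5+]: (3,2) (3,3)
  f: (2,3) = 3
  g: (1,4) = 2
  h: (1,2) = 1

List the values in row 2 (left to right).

1 2 3 4

H is a freebie; hence (1,2) = 1.
Cage b is given; hence (1,3) = 4.
Cage g is given, which forces (1,4) = 2.
Column 2 now contains 1, which forces (2,2) = 2.
Cage f is a single given cell, leaving (2,3) = 3.
Row 1 already has 2, leaving (1,1) = 3.
The 4 cells of cage a must have product 12, leaving (2,1) = 1.
Cage d needs two cells with difference 1, leaving (2,4) = 4.
The 4 cells of cage a must have product 12, leaving (3,1) = 2.
Row 3 now contains 2, which forces (3,3) = 1.
The two cells of cage d must have difference 1, leaving (3,4) = 3.
Column 1 now contains 2; hence (4,1) = 4.
Row 4 now contains 4; hence (4,2) = 3.
Column 3 already has 1, leaving (4,3) = 2.
Column 4 now contains 3; hence (4,4) = 1.
3 is placed in row 3, which forces (3,2) = 4.
Completed grid: 3 1 4 2 / 1 2 3 4 / 2 4 1 3 / 4 3 2 1.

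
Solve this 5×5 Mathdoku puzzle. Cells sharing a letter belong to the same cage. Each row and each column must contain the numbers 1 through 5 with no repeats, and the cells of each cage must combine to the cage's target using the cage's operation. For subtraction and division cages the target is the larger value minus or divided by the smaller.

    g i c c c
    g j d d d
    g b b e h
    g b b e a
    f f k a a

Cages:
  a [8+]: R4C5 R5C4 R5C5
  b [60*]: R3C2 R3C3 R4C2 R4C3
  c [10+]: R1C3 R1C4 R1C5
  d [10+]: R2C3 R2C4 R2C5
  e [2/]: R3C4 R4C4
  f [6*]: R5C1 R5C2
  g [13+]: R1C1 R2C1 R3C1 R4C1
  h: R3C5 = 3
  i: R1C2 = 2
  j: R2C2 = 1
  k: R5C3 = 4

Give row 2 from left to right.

Cage i is a single given cell, leaving R1C2 = 2.
Cage j is given, which forces R2C2 = 1.
H is a freebie, which forces R3C5 = 3.
Column 2 now contains 2, so R5C2 = 3.
Cage k is given, so R5C3 = 4.
Cage b needs product 60, leaving R3C3 = 1.
Cage b needs product 60, leaving R4C3 = 3.
Row 5 already has 3, leaving R5C1 = 2.
Column 3 already has 1, which forces R1C3 = 5.
Column 3 already has 5; hence R2C3 = 2.
Cage d has sum 10, which forces R2C4 = 3.
Row 2 already has 2, so R2C5 = 5.
The 3 cells of cage a must have sum 8, which forces R4C5 = 2.
Column 5 now contains 5, which forces R5C5 = 1.
The 4 cells of cage g must have sum 13, leaving R1C1 = 3.
The 3 cells of cage c must have sum 10; hence R1C4 = 1.
1 is placed in column 5, so R1C5 = 4.
Row 2 already has 5, leaving R2C1 = 4.
The 4 cells of cage g must have sum 13, leaving R3C1 = 5.
Row 3 now contains 5, which forces R3C2 = 4.
Cage e's pair has quotient 2, so R3C4 = 2.
The 4 cells of cage g must have sum 13, leaving R4C1 = 1.
4 is placed in column 2; hence R4C2 = 5.
1 is placed in column 4, which forces R4C4 = 4.
Row 5 now contains 1, leaving R5C4 = 5.
The full grid is 3 2 5 1 4 / 4 1 2 3 5 / 5 4 1 2 3 / 1 5 3 4 2 / 2 3 4 5 1.

4 1 2 3 5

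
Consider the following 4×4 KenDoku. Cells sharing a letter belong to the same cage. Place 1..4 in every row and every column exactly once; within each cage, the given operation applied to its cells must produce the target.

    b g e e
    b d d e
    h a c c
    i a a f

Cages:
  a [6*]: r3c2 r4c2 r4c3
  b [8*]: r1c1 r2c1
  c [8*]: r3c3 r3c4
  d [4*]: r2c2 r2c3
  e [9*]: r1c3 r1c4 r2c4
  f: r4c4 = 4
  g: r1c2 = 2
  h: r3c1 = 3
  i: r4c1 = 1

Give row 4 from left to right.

1 3 2 4

Cage g is given; hence r1c2 = 2.
Cage e has product 9, leaving r1c3 = 3.
Cage e has product 9; hence r1c4 = 1.
The 3 cells of cage e must have product 9; hence r2c4 = 3.
H is a freebie, leaving r3c1 = 3.
3 is placed in row 3, which forces r3c2 = 1.
Cage i is given, so r4c1 = 1.
1 is placed in column 2, which forces r4c2 = 3.
1 is placed in row 4, leaving r4c3 = 2.
Cage f is given, leaving r4c4 = 4.
2 is placed in row 1, leaving r1c1 = 4.
The two cells of cage b must have product 8, leaving r2c1 = 2.
1 is placed in column 2, which forces r2c2 = 4.
Cage d needs two cells with product 4, so r2c3 = 1.
Column 3 now contains 2, which forces r3c3 = 4.
Column 4 now contains 4, which forces r3c4 = 2.
Filled in: 4 2 3 1 / 2 4 1 3 / 3 1 4 2 / 1 3 2 4.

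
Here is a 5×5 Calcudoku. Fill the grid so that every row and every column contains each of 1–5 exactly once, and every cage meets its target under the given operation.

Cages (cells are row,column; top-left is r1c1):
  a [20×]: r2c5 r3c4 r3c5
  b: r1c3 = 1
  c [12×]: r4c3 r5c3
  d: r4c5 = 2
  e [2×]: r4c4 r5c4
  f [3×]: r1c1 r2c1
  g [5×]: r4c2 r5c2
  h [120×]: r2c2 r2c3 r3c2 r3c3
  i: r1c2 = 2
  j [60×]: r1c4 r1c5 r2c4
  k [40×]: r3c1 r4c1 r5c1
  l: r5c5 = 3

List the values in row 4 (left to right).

4 5 3 1 2

Cage i is a single given cell, leaving r1c2 = 2.
Cage b is given, so r1c3 = 1.
Cage d is given, leaving r4c5 = 2.
Cage l is given, so r5c5 = 3.
Row 1 already has 1; hence r1c1 = 3.
Cage f needs two cells with product 3, leaving r2c1 = 1.
The two cells of cage c must have product 12, so r4c3 = 3.
Row 4 already has 2, leaving r4c4 = 1.
Row 5 already has 3, leaving r5c3 = 4.
Cage e needs two cells with product 2; hence r5c4 = 2.
Cage j needs product 60; hence r2c4 = 3.
Cage k needs product 40, which forces r3c1 = 2.
Row 3 already has 2, leaving r3c3 = 5.
5 is placed in row 3, leaving r3c4 = 4.
Cage a has product 20; hence r3c5 = 1.
Cage k needs product 40, leaving r4c1 = 4.
Row 4 now contains 1, so r4c2 = 5.
Row 5 already has 2, so r5c1 = 5.
Cage g's pair has product 5, leaving r5c2 = 1.
Column 4 already has 4; hence r1c4 = 5.
The 3 cells of cage j must have product 60, so r1c5 = 4.
3 is placed in row 2, leaving r2c2 = 4.
Column 3 already has 5; hence r2c3 = 2.
Cage a needs product 20, so r2c5 = 5.
Row 3 now contains 4; hence r3c2 = 3.
The full grid is 3 2 1 5 4 / 1 4 2 3 5 / 2 3 5 4 1 / 4 5 3 1 2 / 5 1 4 2 3.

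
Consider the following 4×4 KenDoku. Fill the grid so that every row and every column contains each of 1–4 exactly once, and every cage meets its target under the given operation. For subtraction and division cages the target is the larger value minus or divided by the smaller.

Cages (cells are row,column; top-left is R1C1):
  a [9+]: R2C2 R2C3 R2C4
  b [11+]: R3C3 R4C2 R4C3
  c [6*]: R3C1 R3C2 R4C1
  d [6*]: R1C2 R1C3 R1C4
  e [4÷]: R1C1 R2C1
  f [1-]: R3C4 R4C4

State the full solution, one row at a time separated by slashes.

Cage b has sum 11, so R3C3 = 4.
Cage b has sum 11, leaving R4C2 = 4.
Cage b has sum 11, which forces R4C3 = 3.
Cage a has sum 9, which forces R2C2 = 3.
Column 3 now contains 3, leaving R2C3 = 2.
The 3 cells of cage a must have sum 9; hence R2C4 = 4.
The two cells of cage e must have quotient 4, so R1C1 = 4.
The 3 cells of cage d must have product 6; hence R1C2 = 2.
Column 3 already has 2, so R1C3 = 1.
Cage d needs product 6; hence R1C4 = 3.
Row 2 now contains 4, so R2C1 = 1.
The 3 cells of cage c must have product 6, so R3C1 = 3.
Column 2 already has 2, leaving R3C2 = 1.
Row 3 already has 1, so R3C4 = 2.
Column 1 already has 1, so R4C1 = 2.
Column 4 already has 2, leaving R4C4 = 1.

4 2 1 3 / 1 3 2 4 / 3 1 4 2 / 2 4 3 1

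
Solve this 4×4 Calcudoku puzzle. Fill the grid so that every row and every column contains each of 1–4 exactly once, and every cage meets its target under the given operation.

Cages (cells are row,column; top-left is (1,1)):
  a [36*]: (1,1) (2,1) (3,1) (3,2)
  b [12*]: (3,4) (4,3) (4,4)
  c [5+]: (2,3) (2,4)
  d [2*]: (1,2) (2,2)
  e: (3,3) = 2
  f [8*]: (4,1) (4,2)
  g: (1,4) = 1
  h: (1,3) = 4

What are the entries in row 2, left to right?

4 1 3 2

Cage h is a single given cell; hence (1,3) = 4.
Cage g is given, which forces (1,4) = 1.
Cage a needs product 36, which forces (3,2) = 3.
E is a freebie; hence (3,3) = 2.
Row 3 already has 2, leaving (3,4) = 4.
Column 4 already has 4; hence (4,4) = 3.
1 is placed in row 1, so (1,1) = 3.
1 is placed in row 1, leaving (1,2) = 2.
Cage a needs product 36, leaving (2,1) = 4.
The two cells of cage d must have product 2, so (2,2) = 1.
Cage c needs two cells with sum 5, leaving (2,3) = 3.
Column 4 now contains 3, so (2,4) = 2.
4 is placed in row 3, so (3,1) = 1.
Column 1 now contains 4, so (4,1) = 2.
2 is placed in column 2, leaving (4,2) = 4.
Row 4 now contains 3, leaving (4,3) = 1.
The full grid is 3 2 4 1 / 4 1 3 2 / 1 3 2 4 / 2 4 1 3.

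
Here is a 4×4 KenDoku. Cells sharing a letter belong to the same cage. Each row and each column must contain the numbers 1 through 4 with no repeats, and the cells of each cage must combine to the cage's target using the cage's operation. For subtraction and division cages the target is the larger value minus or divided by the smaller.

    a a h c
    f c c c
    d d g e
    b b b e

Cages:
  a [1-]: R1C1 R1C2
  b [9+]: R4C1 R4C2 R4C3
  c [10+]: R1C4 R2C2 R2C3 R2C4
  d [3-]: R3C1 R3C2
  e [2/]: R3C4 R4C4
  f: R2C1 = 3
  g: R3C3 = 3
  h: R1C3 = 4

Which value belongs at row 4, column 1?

Cage h is a single given cell; hence R1C3 = 4.
Cage f is given, so R2C1 = 3.
Cage g is a single given cell, which forces R3C3 = 3.
Column 3 now contains 3, which forces R4C3 = 2.
Cage c has sum 10, so R1C4 = 3.
Column 3 already has 2, which forces R2C3 = 1.
Cage e's pair has quotient 2, leaving R3C4 = 2.
2 is placed in row 4, leaving R4C1 = 4.
Cage b has sum 9; hence R4C2 = 3.
Row 4 now contains 4, leaving R4C4 = 1.
The 4 cells of cage c must have sum 10, which forces R2C2 = 2.
Column 4 now contains 2, which forces R2C4 = 4.
4 is placed in column 1, so R3C1 = 1.
The two cells of cage d must have difference 3; hence R3C2 = 4.
1 is placed in column 1, so R1C1 = 2.
Column 2 already has 2, leaving R1C2 = 1.
Filled in: 2 1 4 3 / 3 2 1 4 / 1 4 3 2 / 4 3 2 1.

4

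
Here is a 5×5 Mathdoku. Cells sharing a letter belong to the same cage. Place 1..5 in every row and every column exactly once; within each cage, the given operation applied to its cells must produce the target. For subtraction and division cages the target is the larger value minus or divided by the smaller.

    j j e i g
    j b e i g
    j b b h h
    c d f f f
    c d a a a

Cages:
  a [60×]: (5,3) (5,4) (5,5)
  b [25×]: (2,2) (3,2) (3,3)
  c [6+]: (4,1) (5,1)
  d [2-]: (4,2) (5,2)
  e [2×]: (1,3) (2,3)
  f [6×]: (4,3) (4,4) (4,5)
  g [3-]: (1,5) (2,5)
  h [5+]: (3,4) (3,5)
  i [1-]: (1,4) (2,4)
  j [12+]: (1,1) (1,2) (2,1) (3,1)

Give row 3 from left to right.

Cage b has product 25, leaving (2,2) = 5.
Cage b has product 25, leaving (3,2) = 1.
Cage b has product 25, which forces (3,3) = 5.
Row 3 needs a 4, and only (3,1) is open for it.
Row 4 needs a 4, and only (4,2) is open for it.
Column 2 now contains 4, leaving (5,2) = 2.
Cage j needs sum 12, leaving (1,1) = 2.
2 is placed in column 2; hence (1,2) = 3.
Row 1 already has 2, which forces (1,3) = 1.
Cage j has sum 12; hence (2,1) = 3.
1 is placed in column 3, leaving (2,3) = 2.
Column 3 now contains 2, which forces (4,3) = 3.
Column 3 now contains 3, which forces (5,3) = 4.
Cage i's pair has difference 1; hence (1,4) = 5.
Cage g needs two cells with difference 3; hence (1,5) = 4.
Cage i needs two cells with difference 1, which forces (2,4) = 4.
The two cells of cage g must have difference 3, leaving (2,5) = 1.
Column 5 now contains 1, so (4,5) = 2.
Column 4 now contains 5, leaving (5,4) = 3.
Row 5 now contains 3; hence (5,5) = 5.
Column 4 now contains 3, so (3,4) = 2.
Column 5 already has 2; hence (3,5) = 3.
Cage c's pair has sum 6, which forces (4,1) = 5.
2 is placed in row 4, which forces (4,4) = 1.
5 is placed in row 5, so (5,1) = 1.
Filled in: 2 3 1 5 4 / 3 5 2 4 1 / 4 1 5 2 3 / 5 4 3 1 2 / 1 2 4 3 5.

4 1 5 2 3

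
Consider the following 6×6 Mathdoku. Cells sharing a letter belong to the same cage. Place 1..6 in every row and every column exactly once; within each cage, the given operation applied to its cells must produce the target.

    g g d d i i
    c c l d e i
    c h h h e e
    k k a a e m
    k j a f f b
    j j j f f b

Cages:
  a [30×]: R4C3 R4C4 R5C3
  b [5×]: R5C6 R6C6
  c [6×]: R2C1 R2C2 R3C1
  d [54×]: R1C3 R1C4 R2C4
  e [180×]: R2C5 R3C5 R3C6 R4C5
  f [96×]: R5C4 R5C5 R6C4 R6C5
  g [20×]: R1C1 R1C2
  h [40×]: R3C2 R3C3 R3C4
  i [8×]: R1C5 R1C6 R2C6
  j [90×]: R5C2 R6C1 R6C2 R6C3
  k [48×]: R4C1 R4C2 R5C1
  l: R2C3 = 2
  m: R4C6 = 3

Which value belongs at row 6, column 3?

5

Cage d has product 54, which forces R1C3 = 3.
Cage d needs product 54; hence R1C4 = 6.
Cage l is given, so R2C3 = 2.
Cage d has product 54, so R2C4 = 3.
M is a freebie, which forces R4C6 = 3.
Cage c has product 6; hence R2C1 = 6.
3 is placed in row 2, which forces R2C2 = 1.
1 is placed in row 2, which forces R2C5 = 5.
1 is placed in row 2, leaving R2C6 = 4.
Cage c has product 6, so R3C1 = 1.
Row 3 now contains 1, leaving R3C5 = 3.
The 3 cells of cage k must have product 48, so R4C2 = 6.
6 is placed in row 4; hence R4C5 = 2.
Column 5 already has 2, so R1C5 = 1.
Cage i has product 8; hence R1C6 = 2.
Cage e has product 180; hence R3C6 = 6.
Row 4 now contains 2, which forces R4C1 = 4.
The 3 cells of cage k must have product 48, leaving R5C1 = 2.
The 4 cells of cage j must have product 90, leaving R5C2 = 3.
Cage a needs product 30, leaving R5C3 = 6.
Row 5 already has 6, leaving R5C5 = 4.
Cage j needs product 90, so R6C1 = 3.
Cage j needs product 90, so R6C2 = 2.
Cage j needs product 90, which forces R6C3 = 5.
Column 5 now contains 4; hence R6C5 = 6.
Row 6 already has 5, leaving R6C6 = 1.
Column 1 already has 4, leaving R1C1 = 5.
Cage g's pair has product 20, which forces R1C2 = 4.
Cage h has product 40, leaving R3C2 = 5.
Column 3 now contains 5, which forces R3C3 = 4.
Cage h needs product 40, so R3C4 = 2.
Column 3 now contains 5; hence R4C3 = 1.
Cage a needs product 30, so R4C4 = 5.
Row 5 already has 4, leaving R5C4 = 1.
1 is placed in column 6; hence R5C6 = 5.
1 is placed in row 6, leaving R6C4 = 4.
The full grid is 5 4 3 6 1 2 / 6 1 2 3 5 4 / 1 5 4 2 3 6 / 4 6 1 5 2 3 / 2 3 6 1 4 5 / 3 2 5 4 6 1.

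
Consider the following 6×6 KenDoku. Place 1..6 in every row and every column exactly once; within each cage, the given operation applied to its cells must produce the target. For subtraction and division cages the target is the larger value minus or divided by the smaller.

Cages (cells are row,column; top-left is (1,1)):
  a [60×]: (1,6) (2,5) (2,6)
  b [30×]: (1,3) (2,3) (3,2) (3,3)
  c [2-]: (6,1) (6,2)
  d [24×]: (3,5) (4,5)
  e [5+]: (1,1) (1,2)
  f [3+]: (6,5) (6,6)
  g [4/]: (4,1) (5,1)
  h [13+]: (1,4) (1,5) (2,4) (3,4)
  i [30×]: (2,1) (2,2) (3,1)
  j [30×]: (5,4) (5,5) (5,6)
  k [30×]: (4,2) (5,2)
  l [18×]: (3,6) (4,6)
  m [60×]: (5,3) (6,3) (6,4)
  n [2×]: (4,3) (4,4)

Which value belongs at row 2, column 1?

The only place for 3 in row 4 is (4,6).
3 is placed in column 6; hence (3,6) = 6.
Row 3 already has 6, leaving (3,5) = 4.
Cage d needs two cells with product 24; hence (4,5) = 6.
Column 5 already has 6, which forces (2,5) = 3.
Row 4 now contains 6, which forces (4,2) = 5.
Cage k's pair has product 30; hence (5,2) = 6.
Cage j needs product 30, which forces (5,4) = 3.
The only place for 4 in row 4 is (4,1).
4 is placed in column 1, leaving (5,1) = 1.
The only place for 4 in row 5 is (5,3).
The 3 cells of cage m must have product 60; hence (6,3) = 3.
Cage m needs product 60, so (6,4) = 5.
Cage c needs two cells with difference 2, so (6,2) = 4.
The only place for 6 in row 6 is (6,1).
6 is placed in column 1, which forces (2,1) = 5.
Cage i needs product 30, which forces (2,2) = 2.
5 is placed in row 2, which forces (2,6) = 4.
The 3 cells of cage i must have product 30, leaving (3,1) = 3.
Row 3 now contains 3, leaving (3,2) = 1.
Row 3 now contains 1, leaving (3,4) = 2.
2 is placed in column 4; hence (4,4) = 1.
Column 1 now contains 3, which forces (1,1) = 2.
Column 2 already has 2, leaving (1,2) = 3.
Cage h needs sum 13; hence (1,4) = 4.
Cage h has sum 13; hence (1,5) = 1.
4 is placed in column 6, so (1,6) = 5.
Row 2 now contains 4, which forces (2,4) = 6.
Row 3 now contains 2, which forces (3,3) = 5.
Row 4 now contains 1, so (4,3) = 2.
5 is placed in column 6, leaving (5,6) = 2.
Column 5 already has 1, leaving (6,5) = 2.
Column 6 now contains 2, so (6,6) = 1.
1 is placed in row 1, so (1,3) = 6.
6 is placed in row 2, which forces (2,3) = 1.
Row 5 already has 2, leaving (5,5) = 5.
Completed grid: 2 3 6 4 1 5 / 5 2 1 6 3 4 / 3 1 5 2 4 6 / 4 5 2 1 6 3 / 1 6 4 3 5 2 / 6 4 3 5 2 1.

5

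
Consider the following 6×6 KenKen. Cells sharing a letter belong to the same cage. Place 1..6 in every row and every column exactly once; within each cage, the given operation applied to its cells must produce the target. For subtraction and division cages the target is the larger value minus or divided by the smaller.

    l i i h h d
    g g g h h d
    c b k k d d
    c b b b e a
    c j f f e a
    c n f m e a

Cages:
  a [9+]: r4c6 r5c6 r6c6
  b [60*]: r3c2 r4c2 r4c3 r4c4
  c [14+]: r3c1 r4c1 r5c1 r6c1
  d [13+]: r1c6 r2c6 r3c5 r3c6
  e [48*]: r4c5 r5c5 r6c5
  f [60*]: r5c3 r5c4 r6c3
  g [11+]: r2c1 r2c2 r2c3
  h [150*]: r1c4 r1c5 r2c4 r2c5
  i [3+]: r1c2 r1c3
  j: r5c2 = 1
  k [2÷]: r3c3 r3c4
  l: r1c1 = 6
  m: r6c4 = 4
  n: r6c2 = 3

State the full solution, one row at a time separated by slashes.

6 2 1 5 3 4 / 1 6 4 2 5 3 / 2 4 6 3 1 5 / 4 5 3 1 2 6 / 3 1 5 6 4 2 / 5 3 2 4 6 1

Cage l is a single given cell; hence r1c1 = 6.
J is a freebie, so r5c2 = 1.
Cage n is given; hence r6c2 = 3.
M is a freebie, so r6c4 = 4.
Column 2 now contains 1, which forces r1c2 = 2.
Cage i's pair has sum 3; hence r1c3 = 1.
The 4 cells of cage b must have product 60, leaving r4c4 = 1.
Row 1 needs a 4, and only r1c6 is open for it.
The 3 cells of cage a must have sum 9, leaving r6c6 = 1.
The only place for 1 in row 2 is r2c1.
In row 2, 3 can only go at r2c6, so r2c6 = 3.
In row 3, 1 can only go at r3c5, so r3c5 = 1.
The 4 cells of cage d must have sum 13; hence r3c6 = 5.
Cage b has product 60, so r4c2 = 5.
The only place for 3 in column 5 is r1c5.
3 is placed in row 1, which forces r1c4 = 5.
Cage h needs product 150, leaving r2c4 = 2.
The 4 cells of cage h must have product 150; hence r2c5 = 5.
The only place for 2 in row 3 is r3c1.
Column 1 now contains 2, leaving r6c1 = 5.
Row 6 now contains 5; hence r6c3 = 2.
2 is placed in row 6, leaving r6c5 = 6.
The 4 cells of cage b must have product 60; hence r3c2 = 4.
Column 3 now contains 2, so r4c3 = 3.
Cage f has product 60, leaving r5c3 = 5.
Cage f needs product 60, which forces r5c4 = 6.
6 is placed in row 5; hence r5c6 = 2.
Column 2 already has 4, which forces r2c2 = 6.
Cage g has sum 11; hence r2c3 = 4.
Column 3 already has 3, which forces r3c3 = 6.
6 is placed in column 4, leaving r3c4 = 3.
3 is placed in row 4, leaving r4c1 = 4.
Cage e has product 48, so r4c5 = 2.
2 is placed in column 6, so r4c6 = 6.
Cage c needs sum 14, leaving r5c1 = 3.
Row 5 already has 2, leaving r5c5 = 4.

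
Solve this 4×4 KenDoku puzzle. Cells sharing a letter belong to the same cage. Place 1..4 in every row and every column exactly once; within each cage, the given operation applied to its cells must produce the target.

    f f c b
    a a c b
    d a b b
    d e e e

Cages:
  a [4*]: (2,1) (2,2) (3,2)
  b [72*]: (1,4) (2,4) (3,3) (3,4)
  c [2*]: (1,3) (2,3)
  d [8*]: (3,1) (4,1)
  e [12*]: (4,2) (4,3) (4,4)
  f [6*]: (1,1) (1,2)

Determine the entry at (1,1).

3

The 4 cells of cage b must have product 72, leaving (3,3) = 3.
Row 1 needs a 1, and only (1,3) is open for it.
1 is placed in column 3; hence (2,3) = 2.
1 is placed in column 3, so (4,3) = 4.
Row 2 already has 2, so (2,1) = 1.
Cage a has product 4, so (2,2) = 4.
Row 2 now contains 4, which forces (2,4) = 3.
The two cells of cage d must have product 8, so (3,1) = 4.
The 3 cells of cage a must have product 4, so (3,2) = 1.
4 is placed in row 3, leaving (3,4) = 2.
Row 4 already has 4; hence (4,1) = 2.
1 is placed in column 2, leaving (4,2) = 3.
Column 4 already has 3, leaving (4,4) = 1.
Column 1 already has 2, which forces (1,1) = 3.
Column 2 already has 3, which forces (1,2) = 2.
Column 4 now contains 2, so (1,4) = 4.
Completed grid: 3 2 1 4 / 1 4 2 3 / 4 1 3 2 / 2 3 4 1.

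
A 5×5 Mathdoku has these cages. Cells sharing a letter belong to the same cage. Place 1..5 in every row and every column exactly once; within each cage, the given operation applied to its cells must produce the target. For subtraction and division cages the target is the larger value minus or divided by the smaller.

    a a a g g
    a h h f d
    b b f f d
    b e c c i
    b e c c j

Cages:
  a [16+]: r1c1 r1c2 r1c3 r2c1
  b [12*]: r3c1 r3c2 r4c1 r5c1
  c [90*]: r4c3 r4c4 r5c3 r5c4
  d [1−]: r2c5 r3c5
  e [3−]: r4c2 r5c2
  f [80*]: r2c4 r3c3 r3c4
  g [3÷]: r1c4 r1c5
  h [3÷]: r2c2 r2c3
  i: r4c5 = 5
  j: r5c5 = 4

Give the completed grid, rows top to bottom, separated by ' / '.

4 5 2 1 3 / 5 3 1 4 2 / 3 2 4 5 1 / 1 4 3 2 5 / 2 1 5 3 4

Cage f needs product 80, which forces r2c4 = 4.
Cage f needs product 80; hence r3c3 = 4.
Cage f has product 80, so r3c4 = 5.
Cage i is given, which forces r4c5 = 5.
Cage j is given, leaving r5c5 = 4.
4 is placed in row 2, which forces r2c1 = 5.
Cage c has product 90, so r4c3 = 3.
Cage c has product 90, so r4c4 = 2.
The 4 cells of cage c must have product 90, which forces r5c3 = 5.
Cage c needs product 90, leaving r5c4 = 3.
The 4 cells of cage a must have sum 16, leaving r1c1 = 4.
The 4 cells of cage a must have sum 16, so r1c2 = 5.
Column 3 now contains 5, which forces r1c3 = 2.
Column 4 already has 3; hence r1c4 = 1.
Cage g needs two cells with quotient 3, leaving r1c5 = 3.
The two cells of cage h must have quotient 3, which forces r2c2 = 3.
Column 3 already has 3, which forces r2c3 = 1.
Row 2 now contains 1; hence r2c5 = 2.
The 4 cells of cage b must have product 12, leaving r3c1 = 3.
2 is placed in column 5; hence r3c5 = 1.
Column 1 already has 4, which forces r4c1 = 1.
Row 4 now contains 2, which forces r4c2 = 4.
1 is placed in column 1, leaving r5c1 = 2.
Row 5 now contains 5, so r5c2 = 1.
Row 3 now contains 1, which forces r3c2 = 2.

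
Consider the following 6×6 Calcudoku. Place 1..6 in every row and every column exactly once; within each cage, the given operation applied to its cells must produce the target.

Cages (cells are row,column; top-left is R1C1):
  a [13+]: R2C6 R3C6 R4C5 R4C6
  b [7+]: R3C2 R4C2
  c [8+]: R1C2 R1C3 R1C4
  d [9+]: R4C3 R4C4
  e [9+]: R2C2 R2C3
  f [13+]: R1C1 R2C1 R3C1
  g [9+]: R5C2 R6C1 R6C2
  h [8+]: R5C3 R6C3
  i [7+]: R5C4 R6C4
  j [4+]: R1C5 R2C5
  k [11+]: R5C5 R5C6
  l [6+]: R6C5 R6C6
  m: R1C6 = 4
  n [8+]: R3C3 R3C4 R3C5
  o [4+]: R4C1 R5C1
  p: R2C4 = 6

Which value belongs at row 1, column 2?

Cage m is a single given cell, leaving R1C6 = 4.
Cage p is given, which forces R2C4 = 6.
The only place for 6 in row 1 is R1C1.
In row 1, 3 can only go at R1C5, so R1C5 = 3.
3 is placed in column 5, which forces R2C5 = 1.
The only place for 6 in column 5 is R5C5.
Row 5 now contains 6, so R5C6 = 5.
R4C1 and R5C1 in column 1 are {1, 3}, leaving R2C1 = 2.
Row 2 already has 2, which forces R2C6 = 3.
The 3 cells of cage f must have sum 13, leaving R3C1 = 5.
Column 1 now contains 5, which forces R6C1 = 4.
Row 6 already has 4, leaving R6C5 = 5.
The 3 cells of cage n must have sum 8, leaving R3C5 = 4.
The 4 cells of cage a must have sum 13, leaving R3C6 = 2.
The 4 cells of cage a must have sum 13, so R4C5 = 2.
Cage a has sum 13, which forces R4C6 = 6.
Cage h's pair has sum 8; hence R5C3 = 2.
Cage i needs two cells with sum 7, which forces R5C4 = 4.
Row 6 now contains 5; hence R6C3 = 6.
Row 6 now contains 5, so R6C4 = 3.
Cage l needs two cells with sum 6, so R6C6 = 1.
The 3 cells of cage n must have sum 8; hence R3C3 = 3.
3 is placed in column 4, so R3C4 = 1.
Cage d's pair has sum 9, leaving R4C3 = 4.
3 is placed in column 4, so R4C4 = 5.
Row 5 already has 4; hence R5C2 = 3.
Row 6 now contains 1; hence R6C2 = 2.
Column 4 already has 5, leaving R1C4 = 2.
The two cells of cage e must have sum 9; hence R2C2 = 4.
Column 3 already has 4, leaving R2C3 = 5.
Row 3 already has 3; hence R3C2 = 6.
Cage o's pair has sum 4; hence R4C1 = 3.
Row 4 already has 4; hence R4C2 = 1.
3 is placed in row 5; hence R5C1 = 1.
1 is placed in column 2, which forces R1C2 = 5.
5 is placed in column 3, leaving R1C3 = 1.
Completed grid: 6 5 1 2 3 4 / 2 4 5 6 1 3 / 5 6 3 1 4 2 / 3 1 4 5 2 6 / 1 3 2 4 6 5 / 4 2 6 3 5 1.

5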